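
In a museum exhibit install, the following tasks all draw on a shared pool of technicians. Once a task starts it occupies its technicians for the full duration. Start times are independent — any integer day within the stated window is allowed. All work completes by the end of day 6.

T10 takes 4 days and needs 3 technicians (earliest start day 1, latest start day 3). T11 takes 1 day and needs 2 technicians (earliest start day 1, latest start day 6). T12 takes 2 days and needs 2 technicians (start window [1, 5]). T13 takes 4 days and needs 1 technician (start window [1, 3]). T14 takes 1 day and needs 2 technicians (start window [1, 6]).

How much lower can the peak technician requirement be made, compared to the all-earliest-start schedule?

Early-start peak: d1:10  d2:6  d3:4  d4:4  d5:0  d6:0 ⇒ 10.
Leveled (T10@1, T11@5, T12@5, T13@1, T14@6): d1:4  d2:4  d3:4  d4:4  d5:4  d6:4 ⇒ 4.
Reduction 10 − 4 = 6.

6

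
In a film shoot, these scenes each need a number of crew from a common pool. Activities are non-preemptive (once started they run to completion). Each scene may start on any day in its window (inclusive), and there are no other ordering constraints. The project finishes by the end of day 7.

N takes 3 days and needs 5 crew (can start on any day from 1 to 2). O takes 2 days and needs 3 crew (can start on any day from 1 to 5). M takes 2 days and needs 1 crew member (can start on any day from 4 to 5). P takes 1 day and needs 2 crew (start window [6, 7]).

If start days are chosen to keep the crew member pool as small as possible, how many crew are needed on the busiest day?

Early-start (N@1, O@1, M@4, P@6) gives peak 8: d1:8  d2:8  d3:5  d4:1  d5:1  d6:2  d7:0.
Shift O→4.
Schedule N@1, O@4, M@4, P@6: d1:5  d2:5  d3:5  d4:4  d5:4  d6:2  d7:0 — peak 5.

5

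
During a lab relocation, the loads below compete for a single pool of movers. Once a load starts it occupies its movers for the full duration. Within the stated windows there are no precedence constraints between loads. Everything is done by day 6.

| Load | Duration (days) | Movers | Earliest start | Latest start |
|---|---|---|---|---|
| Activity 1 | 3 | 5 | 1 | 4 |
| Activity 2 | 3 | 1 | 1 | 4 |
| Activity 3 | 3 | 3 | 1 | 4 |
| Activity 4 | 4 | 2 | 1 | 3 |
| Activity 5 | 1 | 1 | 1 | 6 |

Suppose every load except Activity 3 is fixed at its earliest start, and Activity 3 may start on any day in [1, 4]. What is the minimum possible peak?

9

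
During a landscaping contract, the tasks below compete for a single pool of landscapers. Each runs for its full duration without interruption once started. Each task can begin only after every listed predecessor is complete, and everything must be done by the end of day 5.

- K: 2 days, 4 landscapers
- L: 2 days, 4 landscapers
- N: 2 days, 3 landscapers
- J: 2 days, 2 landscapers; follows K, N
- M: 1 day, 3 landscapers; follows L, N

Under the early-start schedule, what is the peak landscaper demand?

Early-start schedule: K@1, L@1, N@1, J@3, M@3.
Load per day: day 1: 11, day 2: 11, day 3: 5, day 4: 2, day 5: 0.
Peak is 11.

11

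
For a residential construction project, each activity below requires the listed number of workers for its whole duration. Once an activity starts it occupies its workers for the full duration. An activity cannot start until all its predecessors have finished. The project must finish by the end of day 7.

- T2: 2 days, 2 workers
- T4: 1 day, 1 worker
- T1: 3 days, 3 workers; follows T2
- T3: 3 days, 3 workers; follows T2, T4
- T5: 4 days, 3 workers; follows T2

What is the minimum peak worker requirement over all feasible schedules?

9

Schedule T2@1, T4@1, T1@3, T3@3, T5@3: d1:3  d2:2  d3:9  d4:9  d5:9  d6:3  d7:0 — peak 9.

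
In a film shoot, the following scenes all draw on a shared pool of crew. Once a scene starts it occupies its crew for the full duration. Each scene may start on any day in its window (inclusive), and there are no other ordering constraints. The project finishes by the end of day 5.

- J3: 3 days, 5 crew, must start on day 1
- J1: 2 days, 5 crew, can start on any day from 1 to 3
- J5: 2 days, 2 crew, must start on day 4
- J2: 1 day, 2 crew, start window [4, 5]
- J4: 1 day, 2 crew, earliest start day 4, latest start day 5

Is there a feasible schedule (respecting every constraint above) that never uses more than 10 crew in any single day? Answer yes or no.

yes

Schedule J3@1, J1@1, J5@4, J2@4, J4@4: d1:10  d2:10  d3:5  d4:6  d5:2 — peak 10 ≤ 10.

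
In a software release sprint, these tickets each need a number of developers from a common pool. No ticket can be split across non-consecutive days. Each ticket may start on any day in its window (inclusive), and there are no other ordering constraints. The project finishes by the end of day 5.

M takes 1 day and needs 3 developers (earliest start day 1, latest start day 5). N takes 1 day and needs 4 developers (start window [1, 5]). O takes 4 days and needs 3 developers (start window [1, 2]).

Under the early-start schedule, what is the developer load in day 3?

3

At early start, day 3 has: O.
Demand: 3 = 3.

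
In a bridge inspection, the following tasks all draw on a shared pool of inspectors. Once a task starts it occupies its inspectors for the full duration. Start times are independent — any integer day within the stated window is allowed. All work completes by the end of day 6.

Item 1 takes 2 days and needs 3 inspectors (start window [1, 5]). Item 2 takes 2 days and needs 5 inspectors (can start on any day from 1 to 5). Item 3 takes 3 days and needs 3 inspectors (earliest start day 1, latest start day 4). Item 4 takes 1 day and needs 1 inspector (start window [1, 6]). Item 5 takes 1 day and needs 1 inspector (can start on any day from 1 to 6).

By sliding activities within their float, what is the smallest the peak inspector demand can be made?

Early-start (Item 1@1, Item 2@1, Item 3@1, Item 4@1, Item 5@1) gives peak 13: d1:13  d2:11  d3:3  d4:0  d5:0  d6:0.
Shift Item 2→4, Item 4→3, Item 5→3.
Schedule Item 1@1, Item 2@4, Item 3@1, Item 4@3, Item 5@3: d1:6  d2:6  d3:5  d4:5  d5:5  d6:0 — peak 6.

6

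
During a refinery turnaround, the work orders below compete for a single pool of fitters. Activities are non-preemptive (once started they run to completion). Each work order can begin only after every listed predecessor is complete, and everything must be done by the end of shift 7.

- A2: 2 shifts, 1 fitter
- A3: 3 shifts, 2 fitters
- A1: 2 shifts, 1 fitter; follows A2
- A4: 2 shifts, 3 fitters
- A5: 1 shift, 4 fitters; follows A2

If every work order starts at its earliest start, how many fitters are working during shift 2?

At early start, shift 2 has: A2, A3, A4.
Demand: 1 + 2 + 3 = 6.

6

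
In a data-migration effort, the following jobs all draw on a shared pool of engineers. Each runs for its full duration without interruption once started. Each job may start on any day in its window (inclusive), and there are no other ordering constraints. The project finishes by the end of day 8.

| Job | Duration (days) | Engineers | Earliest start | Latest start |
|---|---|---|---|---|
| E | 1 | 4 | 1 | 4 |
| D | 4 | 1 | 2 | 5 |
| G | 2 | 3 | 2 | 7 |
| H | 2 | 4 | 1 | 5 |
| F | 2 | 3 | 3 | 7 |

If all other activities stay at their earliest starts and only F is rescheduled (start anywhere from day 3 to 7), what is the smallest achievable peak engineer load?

F@3: d1:8  d2:8  d3:7  d4:4  d5:1  d6:0  d7:0  d8:0 → peak 8
F@4: d1:8  d2:8  d3:4  d4:4  d5:4  d6:0  d7:0  d8:0 → peak 8
F@5: d1:8  d2:8  d3:4  d4:1  d5:4  d6:3  d7:0  d8:0 → peak 8
F@6: d1:8  d2:8  d3:4  d4:1  d5:1  d6:3  d7:3  d8:0 → peak 8
F@7: d1:8  d2:8  d3:4  d4:1  d5:1  d6:0  d7:3  d8:3 → peak 8
Best is F@3, peak 8.

8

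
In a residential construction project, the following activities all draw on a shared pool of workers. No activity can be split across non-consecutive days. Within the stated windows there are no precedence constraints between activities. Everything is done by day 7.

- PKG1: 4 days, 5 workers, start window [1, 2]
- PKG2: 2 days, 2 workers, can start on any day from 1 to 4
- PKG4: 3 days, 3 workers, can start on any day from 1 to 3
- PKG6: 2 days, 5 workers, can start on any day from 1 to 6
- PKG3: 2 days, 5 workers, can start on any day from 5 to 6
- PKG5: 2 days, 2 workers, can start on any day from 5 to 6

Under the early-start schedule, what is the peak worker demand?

15

Early-start schedule: PKG1@1, PKG2@1, PKG4@1, PKG6@1, PKG3@5, PKG5@5.
Load per day: day 1: 15, day 2: 15, day 3: 8, day 4: 5, day 5: 7, day 6: 7, day 7: 0.
Peak is 15.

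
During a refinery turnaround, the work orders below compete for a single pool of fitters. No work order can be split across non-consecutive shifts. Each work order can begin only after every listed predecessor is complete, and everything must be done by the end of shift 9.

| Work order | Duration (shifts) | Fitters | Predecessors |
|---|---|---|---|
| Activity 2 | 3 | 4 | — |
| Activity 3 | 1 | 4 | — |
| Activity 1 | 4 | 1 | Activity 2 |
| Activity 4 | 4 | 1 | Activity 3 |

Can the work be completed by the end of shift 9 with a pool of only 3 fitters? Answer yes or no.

no

The minimum achievable peak is 4; 3 < 4, so no feasible schedule stays within the cap.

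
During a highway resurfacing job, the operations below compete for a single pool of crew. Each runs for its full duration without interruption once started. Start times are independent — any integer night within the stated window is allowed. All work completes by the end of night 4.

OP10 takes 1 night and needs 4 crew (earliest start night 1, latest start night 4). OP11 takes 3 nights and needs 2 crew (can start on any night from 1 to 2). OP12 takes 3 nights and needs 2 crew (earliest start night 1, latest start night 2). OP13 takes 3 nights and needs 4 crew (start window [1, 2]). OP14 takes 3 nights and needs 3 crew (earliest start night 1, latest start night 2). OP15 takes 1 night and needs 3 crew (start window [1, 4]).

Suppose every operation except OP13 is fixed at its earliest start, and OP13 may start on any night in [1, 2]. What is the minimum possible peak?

14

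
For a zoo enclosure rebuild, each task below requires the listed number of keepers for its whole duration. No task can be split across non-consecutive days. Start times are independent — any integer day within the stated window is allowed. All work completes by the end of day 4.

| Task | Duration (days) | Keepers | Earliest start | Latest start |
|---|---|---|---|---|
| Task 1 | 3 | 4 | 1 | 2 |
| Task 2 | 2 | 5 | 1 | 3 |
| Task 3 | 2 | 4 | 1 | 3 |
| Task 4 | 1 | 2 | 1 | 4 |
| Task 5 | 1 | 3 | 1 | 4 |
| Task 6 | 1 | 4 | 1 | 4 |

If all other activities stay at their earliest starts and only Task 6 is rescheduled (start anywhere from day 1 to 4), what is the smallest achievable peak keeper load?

18

Task 6@1: d1:22  d2:13  d3:4  d4:0 → peak 22
Task 6@2: d1:18  d2:17  d3:4  d4:0 → peak 18
Task 6@3: d1:18  d2:13  d3:8  d4:0 → peak 18
Task 6@4: d1:18  d2:13  d3:4  d4:4 → peak 18
Best is Task 6@2, peak 18.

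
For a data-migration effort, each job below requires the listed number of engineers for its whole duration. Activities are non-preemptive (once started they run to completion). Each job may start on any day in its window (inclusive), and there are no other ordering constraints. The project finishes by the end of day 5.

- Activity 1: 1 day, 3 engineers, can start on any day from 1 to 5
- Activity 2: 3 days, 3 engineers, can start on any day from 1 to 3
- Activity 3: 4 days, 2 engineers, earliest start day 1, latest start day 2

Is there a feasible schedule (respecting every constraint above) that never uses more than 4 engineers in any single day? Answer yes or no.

no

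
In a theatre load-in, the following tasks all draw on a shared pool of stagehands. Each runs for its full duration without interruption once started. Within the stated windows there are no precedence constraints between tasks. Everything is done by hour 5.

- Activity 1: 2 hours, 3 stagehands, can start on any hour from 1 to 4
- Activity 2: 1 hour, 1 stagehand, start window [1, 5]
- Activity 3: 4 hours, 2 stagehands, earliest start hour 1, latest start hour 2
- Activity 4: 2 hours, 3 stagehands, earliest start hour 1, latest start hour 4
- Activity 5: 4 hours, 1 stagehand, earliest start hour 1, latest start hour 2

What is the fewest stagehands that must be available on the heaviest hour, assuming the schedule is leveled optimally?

Early-start (Activity 1@1, Activity 2@1, Activity 3@1, Activity 4@1, Activity 5@1) gives peak 10: h1:10  h2:9  h3:3  h4:3  h5:0.
Shift Activity 4→3, Activity 5→2.
Schedule Activity 1@1, Activity 2@1, Activity 3@1, Activity 4@3, Activity 5@2: h1:6  h2:6  h3:6  h4:6  h5:1 — peak 6.

6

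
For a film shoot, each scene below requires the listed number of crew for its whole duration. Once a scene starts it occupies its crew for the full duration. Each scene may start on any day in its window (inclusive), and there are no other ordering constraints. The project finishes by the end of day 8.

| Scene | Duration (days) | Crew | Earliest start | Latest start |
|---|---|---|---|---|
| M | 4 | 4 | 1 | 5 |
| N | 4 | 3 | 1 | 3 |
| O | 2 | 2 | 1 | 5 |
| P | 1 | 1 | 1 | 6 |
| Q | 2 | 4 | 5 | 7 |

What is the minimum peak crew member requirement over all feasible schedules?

Early-start (M@1, N@1, O@1, P@1, Q@5) gives peak 10: d1:10  d2:9  d3:7  d4:7  d5:4  d6:4  d7:0  d8:0.
Shift O→5, P→5.
Schedule M@1, N@1, O@5, P@5, Q@5: d1:7  d2:7  d3:7  d4:7  d5:7  d6:6  d7:0  d8:0 — peak 7.

7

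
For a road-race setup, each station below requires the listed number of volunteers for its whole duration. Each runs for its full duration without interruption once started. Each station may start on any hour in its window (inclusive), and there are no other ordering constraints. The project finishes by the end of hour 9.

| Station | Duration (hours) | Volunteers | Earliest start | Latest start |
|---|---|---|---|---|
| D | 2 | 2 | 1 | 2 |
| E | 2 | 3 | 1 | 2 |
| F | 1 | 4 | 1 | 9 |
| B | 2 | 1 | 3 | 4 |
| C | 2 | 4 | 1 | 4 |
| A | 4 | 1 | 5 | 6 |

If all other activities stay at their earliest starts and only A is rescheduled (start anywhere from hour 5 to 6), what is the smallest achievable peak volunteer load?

A@5: h1:13  h2:9  h3:1  h4:1  h5:1  h6:1  h7:1  h8:1  h9:0 → peak 13
A@6: h1:13  h2:9  h3:1  h4:1  h5:0  h6:1  h7:1  h8:1  h9:1 → peak 13
Best is A@5, peak 13.

13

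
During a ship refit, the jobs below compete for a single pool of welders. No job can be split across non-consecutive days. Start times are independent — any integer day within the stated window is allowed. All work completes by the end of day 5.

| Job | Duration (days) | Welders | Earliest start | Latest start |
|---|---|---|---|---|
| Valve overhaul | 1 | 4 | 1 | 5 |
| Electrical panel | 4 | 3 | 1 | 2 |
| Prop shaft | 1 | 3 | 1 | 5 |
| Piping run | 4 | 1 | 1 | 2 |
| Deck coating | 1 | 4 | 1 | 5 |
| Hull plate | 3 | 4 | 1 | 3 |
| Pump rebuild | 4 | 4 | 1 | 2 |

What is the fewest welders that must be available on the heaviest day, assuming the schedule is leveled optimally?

Early-start (Valve overhaul@1, Electrical panel@1, Prop shaft@1, Piping run@1, Deck coating@1, Hull plate@1, Pump rebuild@1) gives peak 23: d1:23  d2:12  d3:12  d4:8  d5:0.
Shift Deck coating→2, Hull plate→3, Pump rebuild→2.
Schedule Valve overhaul@1, Electrical panel@1, Prop shaft@1, Piping run@1, Deck coating@2, Hull plate@3, Pump rebuild@2: d1:11  d2:12  d3:12  d4:12  d5:8 — peak 12.

12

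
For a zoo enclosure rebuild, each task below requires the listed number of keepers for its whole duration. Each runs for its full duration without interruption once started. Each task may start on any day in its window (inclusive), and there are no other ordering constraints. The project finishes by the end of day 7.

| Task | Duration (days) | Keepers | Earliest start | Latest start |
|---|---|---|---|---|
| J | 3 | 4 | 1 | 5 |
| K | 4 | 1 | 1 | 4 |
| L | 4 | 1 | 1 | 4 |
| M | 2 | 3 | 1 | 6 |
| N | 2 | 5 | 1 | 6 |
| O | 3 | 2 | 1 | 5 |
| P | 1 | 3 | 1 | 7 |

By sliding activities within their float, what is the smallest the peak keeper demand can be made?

Early-start (J@1, K@1, L@1, M@1, N@1, O@1, P@1) gives peak 19: d1:19  d2:16  d3:8  d4:2  d5:0  d6:0  d7:0.
Shift L→4, M→4, N→6, P→5.
Schedule J@1, K@1, L@4, M@4, N@6, O@1, P@5: d1:7  d2:7  d3:7  d4:5  d5:7  d6:6  d7:6 — peak 7.
Total keeper-days = 45 over 7 days ⇒ peak ≥ ⌈45/7⌉ = 7, so 7 is optimal.

7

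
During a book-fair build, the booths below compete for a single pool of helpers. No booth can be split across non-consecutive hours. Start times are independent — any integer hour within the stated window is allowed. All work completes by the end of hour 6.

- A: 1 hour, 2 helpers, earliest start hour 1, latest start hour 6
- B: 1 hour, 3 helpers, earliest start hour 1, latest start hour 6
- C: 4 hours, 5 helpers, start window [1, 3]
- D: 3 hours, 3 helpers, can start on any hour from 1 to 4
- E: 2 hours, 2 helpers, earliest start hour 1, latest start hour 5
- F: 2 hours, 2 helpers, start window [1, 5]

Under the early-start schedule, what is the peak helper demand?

17

Early-start schedule: A@1, B@1, C@1, D@1, E@1, F@1.
Load per hour: hour 1: 17, hour 2: 12, hour 3: 8, hour 4: 5, hour 5: 0, hour 6: 0.
Peak is 17.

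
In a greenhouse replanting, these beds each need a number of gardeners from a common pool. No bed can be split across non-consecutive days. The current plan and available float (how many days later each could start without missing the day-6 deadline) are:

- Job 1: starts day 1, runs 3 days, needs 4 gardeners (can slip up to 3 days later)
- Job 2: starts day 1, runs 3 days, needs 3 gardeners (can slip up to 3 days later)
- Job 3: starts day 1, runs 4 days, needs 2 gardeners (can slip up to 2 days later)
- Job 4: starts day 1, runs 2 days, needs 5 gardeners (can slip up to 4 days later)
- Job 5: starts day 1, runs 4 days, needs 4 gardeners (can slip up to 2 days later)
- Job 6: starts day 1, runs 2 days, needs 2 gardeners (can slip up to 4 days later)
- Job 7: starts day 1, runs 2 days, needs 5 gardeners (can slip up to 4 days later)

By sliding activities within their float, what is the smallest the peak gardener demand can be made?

12

Early-start (Job 1@1, Job 2@1, Job 3@1, Job 4@1, Job 5@1, Job 6@1, Job 7@1) gives peak 25: d1:25  d2:25  d3:13  d4:6  d5:0  d6:0.
Shift Job 2→4, Job 5→3, Job 6→3, Job 7→5.
Schedule Job 1@1, Job 2@4, Job 3@1, Job 4@1, Job 5@3, Job 6@3, Job 7@5: d1:11  d2:11  d3:12  d4:11  d5:12  d6:12 — peak 12.
Total gardener-days = 69 over 6 days ⇒ peak ≥ ⌈69/6⌉ = 12, so 12 is optimal.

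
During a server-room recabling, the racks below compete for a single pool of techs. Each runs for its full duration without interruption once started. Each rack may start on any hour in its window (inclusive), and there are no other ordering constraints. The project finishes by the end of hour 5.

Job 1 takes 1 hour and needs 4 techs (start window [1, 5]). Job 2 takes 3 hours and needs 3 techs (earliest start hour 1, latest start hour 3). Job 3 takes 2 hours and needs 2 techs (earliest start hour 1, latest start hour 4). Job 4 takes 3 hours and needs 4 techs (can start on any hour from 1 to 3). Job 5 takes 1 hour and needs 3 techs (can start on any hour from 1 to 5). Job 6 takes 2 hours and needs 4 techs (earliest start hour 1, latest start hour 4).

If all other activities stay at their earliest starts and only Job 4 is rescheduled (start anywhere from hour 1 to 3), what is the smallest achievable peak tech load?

16

Job 4@1: h1:20  h2:13  h3:7  h4:0  h5:0 → peak 20
Job 4@2: h1:16  h2:13  h3:7  h4:4  h5:0 → peak 16
Job 4@3: h1:16  h2:9  h3:7  h4:4  h5:4 → peak 16
Best is Job 4@2, peak 16.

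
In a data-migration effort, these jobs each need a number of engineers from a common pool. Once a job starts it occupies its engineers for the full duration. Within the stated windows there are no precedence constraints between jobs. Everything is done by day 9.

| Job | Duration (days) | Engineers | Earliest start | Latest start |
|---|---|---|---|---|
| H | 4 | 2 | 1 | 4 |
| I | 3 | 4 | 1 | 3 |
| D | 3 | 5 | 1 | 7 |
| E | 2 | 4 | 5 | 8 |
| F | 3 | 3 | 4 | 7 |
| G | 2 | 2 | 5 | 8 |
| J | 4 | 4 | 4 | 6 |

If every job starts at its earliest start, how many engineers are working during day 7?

At early start, day 7 has: J.
Demand: 4 = 4.

4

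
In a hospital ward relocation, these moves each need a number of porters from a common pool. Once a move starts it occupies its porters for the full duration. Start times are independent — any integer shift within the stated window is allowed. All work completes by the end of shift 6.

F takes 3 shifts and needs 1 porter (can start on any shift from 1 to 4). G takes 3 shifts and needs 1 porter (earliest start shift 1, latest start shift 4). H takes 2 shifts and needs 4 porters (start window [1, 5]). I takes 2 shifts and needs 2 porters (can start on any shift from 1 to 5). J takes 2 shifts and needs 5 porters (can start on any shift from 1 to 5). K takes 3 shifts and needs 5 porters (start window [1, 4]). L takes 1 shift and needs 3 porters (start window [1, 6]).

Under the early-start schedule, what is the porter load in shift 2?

18

At early start, shift 2 has: F, G, H, I, J, K.
Demand: 1 + 1 + 4 + 2 + 5 + 5 = 18.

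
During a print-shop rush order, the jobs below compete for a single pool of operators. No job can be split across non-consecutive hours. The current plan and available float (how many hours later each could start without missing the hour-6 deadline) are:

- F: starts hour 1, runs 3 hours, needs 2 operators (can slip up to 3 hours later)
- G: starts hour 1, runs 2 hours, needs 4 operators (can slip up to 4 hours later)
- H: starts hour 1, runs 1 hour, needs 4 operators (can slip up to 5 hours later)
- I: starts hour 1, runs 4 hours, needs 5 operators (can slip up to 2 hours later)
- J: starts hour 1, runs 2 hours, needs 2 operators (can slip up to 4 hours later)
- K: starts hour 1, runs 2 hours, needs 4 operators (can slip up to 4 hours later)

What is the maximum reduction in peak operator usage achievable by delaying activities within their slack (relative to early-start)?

Early-start peak: h1:21  h2:17  h3:7  h4:5  h5:0  h6:0 ⇒ 21.
Leveled (F@1, G@1, H@4, I@3, J@1, K@5): h1:8  h2:8  h3:7  h4:9  h5:9  h6:9 ⇒ 9.
Reduction 21 − 9 = 12.

12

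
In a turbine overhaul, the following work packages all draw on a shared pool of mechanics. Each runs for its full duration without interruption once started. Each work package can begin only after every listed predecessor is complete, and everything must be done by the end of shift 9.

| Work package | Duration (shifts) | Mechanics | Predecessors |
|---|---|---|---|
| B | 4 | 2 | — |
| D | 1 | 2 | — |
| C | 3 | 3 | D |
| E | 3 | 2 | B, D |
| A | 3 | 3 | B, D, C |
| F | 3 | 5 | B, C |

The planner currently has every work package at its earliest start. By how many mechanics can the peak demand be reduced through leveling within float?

Early-start peak: s1:4  s2:5  s3:5  s4:5  s5:10  s6:10  s7:10  s8:0  s9:0 ⇒ 10.
Leveled (B@1, D@1, C@2, E@5, A@5, F@5): s1:4  s2:5  s3:5  s4:5  s5:10  s6:10  s7:10  s8:0  s9:0 ⇒ 10.
Reduction 10 − 10 = 0.

0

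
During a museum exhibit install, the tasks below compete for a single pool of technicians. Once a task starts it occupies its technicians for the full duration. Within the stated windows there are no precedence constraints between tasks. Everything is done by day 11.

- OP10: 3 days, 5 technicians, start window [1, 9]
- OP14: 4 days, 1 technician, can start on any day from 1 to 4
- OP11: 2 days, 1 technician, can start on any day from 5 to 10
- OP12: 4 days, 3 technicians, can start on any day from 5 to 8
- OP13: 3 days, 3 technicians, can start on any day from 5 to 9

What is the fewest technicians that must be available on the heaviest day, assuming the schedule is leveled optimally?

Early-start (OP10@1, OP14@1, OP11@5, OP12@5, OP13@5) gives peak 7: d1:6  d2:6  d3:6  d4:1  d5:7  d6:7  d7:6  d8:3  d9:0  d10:0  d11:0.
Shift OP14→4, OP13→9.
Schedule OP10@1, OP14@4, OP11@5, OP12@5, OP13@9: d1:5  d2:5  d3:5  d4:1  d5:5  d6:5  d7:4  d8:3  d9:3  d10:3  d11:3 — peak 5.

5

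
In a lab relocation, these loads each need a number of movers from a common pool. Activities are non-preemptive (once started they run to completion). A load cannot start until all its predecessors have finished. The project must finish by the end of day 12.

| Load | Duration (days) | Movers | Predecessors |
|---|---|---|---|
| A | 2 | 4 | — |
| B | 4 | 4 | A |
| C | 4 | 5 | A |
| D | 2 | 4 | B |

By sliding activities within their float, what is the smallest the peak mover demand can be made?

Early-start (A@1, B@3, C@3, D@7) gives peak 9: d1:4  d2:4  d3:9  d4:9  d5:9  d6:9  d7:4  d8:4  d9:0  d10:0  d11:0  d12:0.
Shift C→7, D→11.
Schedule A@1, B@3, C@7, D@11: d1:4  d2:4  d3:4  d4:4  d5:4  d6:4  d7:5  d8:5  d9:5  d10:5  d11:4  d12:4 — peak 5.
Total mover-days = 52 over 12 days ⇒ peak ≥ ⌈52/12⌉ = 5, so 5 is optimal.

5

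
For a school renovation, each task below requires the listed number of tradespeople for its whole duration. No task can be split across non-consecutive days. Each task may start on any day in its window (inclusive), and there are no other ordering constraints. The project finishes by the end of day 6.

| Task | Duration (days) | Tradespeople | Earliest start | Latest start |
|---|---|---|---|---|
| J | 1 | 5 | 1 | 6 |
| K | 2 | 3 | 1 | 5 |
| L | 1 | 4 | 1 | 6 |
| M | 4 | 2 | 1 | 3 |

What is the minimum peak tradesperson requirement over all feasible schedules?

5

Early-start (J@1, K@1, L@1, M@1) gives peak 14: d1:14  d2:5  d3:2  d4:2  d5:0  d6:0.
Shift K→2, L→6, M→2.
Schedule J@1, K@2, L@6, M@2: d1:5  d2:5  d3:5  d4:2  d5:2  d6:4 — peak 5.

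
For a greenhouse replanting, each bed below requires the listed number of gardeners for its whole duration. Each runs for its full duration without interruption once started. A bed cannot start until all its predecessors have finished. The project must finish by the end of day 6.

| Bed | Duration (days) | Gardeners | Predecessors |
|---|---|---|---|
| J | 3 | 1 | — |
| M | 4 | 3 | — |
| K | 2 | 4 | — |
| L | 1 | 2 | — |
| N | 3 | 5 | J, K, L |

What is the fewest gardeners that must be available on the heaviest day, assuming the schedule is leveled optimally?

8

Early-start (J@1, M@1, K@1, L@1, N@4) gives peak 10: d1:10  d2:8  d3:4  d4:8  d5:5  d6:5.
Shift L→3.
Schedule J@1, M@1, K@1, L@3, N@4: d1:8  d2:8  d3:6  d4:8  d5:5  d6:5 — peak 8.
No arrangement of the 18 feasible schedules does better.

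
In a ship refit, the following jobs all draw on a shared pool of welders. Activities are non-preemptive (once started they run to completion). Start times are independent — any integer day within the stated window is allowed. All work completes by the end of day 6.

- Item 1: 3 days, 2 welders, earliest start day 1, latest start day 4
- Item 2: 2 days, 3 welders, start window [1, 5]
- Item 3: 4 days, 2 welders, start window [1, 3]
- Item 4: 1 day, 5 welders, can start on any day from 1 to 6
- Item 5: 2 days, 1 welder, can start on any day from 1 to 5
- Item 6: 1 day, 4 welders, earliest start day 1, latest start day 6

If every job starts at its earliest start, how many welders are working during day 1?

17

At early start, day 1 has: Item 1, Item 2, Item 3, Item 4, Item 5, Item 6.
Demand: 2 + 3 + 2 + 5 + 1 + 4 = 17.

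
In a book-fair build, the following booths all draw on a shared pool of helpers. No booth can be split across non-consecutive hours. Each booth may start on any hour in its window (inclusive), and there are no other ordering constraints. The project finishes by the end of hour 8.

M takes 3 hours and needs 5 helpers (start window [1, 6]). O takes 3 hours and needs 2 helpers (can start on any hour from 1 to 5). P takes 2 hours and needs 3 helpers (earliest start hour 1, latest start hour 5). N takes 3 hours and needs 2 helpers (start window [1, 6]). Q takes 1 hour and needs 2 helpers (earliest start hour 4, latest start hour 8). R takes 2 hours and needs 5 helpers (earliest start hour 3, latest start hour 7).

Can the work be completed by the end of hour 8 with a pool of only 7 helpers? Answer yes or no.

yes

Schedule M@1, O@1, P@4, N@4, Q@4, R@6: h1:7  h2:7  h3:7  h4:7  h5:5  h6:7  h7:5  h8:0 — peak 7 ≤ 7.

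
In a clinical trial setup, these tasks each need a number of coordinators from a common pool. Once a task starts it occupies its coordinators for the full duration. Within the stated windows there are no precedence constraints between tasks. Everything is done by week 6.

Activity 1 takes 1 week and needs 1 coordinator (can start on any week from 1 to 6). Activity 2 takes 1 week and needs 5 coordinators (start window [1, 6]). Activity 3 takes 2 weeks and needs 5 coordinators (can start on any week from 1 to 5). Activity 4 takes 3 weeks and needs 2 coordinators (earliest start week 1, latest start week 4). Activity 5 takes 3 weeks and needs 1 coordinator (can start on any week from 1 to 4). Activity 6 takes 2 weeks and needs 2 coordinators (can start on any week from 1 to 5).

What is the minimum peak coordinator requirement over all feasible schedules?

5

Early-start (Activity 1@1, Activity 2@1, Activity 3@1, Activity 4@1, Activity 5@1, Activity 6@1) gives peak 16: w1:16  w2:10  w3:3  w4:0  w5:0  w6:0.
Shift Activity 2→4, Activity 3→5, Activity 6→2.
Schedule Activity 1@1, Activity 2@4, Activity 3@5, Activity 4@1, Activity 5@1, Activity 6@2: w1:4  w2:5  w3:5  w4:5  w5:5  w6:5 — peak 5.
Total coordinator-weeks = 29 over 6 weeks ⇒ peak ≥ ⌈29/6⌉ = 5, so 5 is optimal.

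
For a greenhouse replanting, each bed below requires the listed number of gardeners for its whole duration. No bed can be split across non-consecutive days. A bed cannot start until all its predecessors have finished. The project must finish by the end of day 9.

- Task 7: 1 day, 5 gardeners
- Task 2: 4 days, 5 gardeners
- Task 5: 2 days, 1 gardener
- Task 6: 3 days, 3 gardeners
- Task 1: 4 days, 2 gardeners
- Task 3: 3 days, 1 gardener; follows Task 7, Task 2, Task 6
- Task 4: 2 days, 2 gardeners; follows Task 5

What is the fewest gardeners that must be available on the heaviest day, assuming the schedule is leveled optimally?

8

Early-start (Task 7@1, Task 2@1, Task 5@1, Task 6@1, Task 1@1, Task 3@5, Task 4@3) gives peak 16: d1:16  d2:11  d3:12  d4:9  d5:1  d6:1  d7:1  d8:0  d9:0.
Shift Task 2→2, Task 6→3, Task 1→6, Task 3→6, Task 4→6.
Schedule Task 7@1, Task 2@2, Task 5@1, Task 6@3, Task 1@6, Task 3@6, Task 4@6: d1:6  d2:6  d3:8  d4:8  d5:8  d6:5  d7:5  d8:3  d9:2 — peak 8.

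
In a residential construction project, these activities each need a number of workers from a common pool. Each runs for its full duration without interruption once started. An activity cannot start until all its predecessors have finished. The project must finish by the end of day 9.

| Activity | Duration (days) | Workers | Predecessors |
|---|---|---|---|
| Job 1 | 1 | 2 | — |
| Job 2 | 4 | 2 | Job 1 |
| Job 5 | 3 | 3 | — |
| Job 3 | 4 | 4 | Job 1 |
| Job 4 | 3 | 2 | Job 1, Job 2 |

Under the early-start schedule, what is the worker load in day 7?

2

At early start, day 7 has: Job 4.
Demand: 2 = 2.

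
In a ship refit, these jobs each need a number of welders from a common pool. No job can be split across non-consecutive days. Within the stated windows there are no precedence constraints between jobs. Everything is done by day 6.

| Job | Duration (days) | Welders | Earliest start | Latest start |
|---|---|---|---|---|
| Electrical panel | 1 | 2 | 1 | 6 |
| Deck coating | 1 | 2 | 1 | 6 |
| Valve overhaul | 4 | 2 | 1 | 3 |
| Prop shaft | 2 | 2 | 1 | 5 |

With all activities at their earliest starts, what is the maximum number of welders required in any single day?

Early-start schedule: Electrical panel@1, Deck coating@1, Valve overhaul@1, Prop shaft@1.
Load per day: day 1: 8, day 2: 4, day 3: 2, day 4: 2, day 5: 0, day 6: 0.
Peak is 8.

8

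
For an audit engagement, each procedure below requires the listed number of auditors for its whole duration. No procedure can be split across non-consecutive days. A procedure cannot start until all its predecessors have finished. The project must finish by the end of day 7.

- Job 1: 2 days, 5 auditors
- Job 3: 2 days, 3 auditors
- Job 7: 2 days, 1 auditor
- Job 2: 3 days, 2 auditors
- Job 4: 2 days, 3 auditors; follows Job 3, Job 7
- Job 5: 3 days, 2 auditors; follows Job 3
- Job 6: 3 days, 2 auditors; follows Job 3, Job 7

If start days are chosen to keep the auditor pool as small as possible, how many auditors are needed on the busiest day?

7

Early-start (Job 1@1, Job 3@1, Job 7@1, Job 2@1, Job 4@3, Job 5@3, Job 6@3) gives peak 11: d1:11  d2:11  d3:9  d4:7  d5:4  d6:0  d7:0.
Shift Job 3→3, Job 2→3, Job 4→6, Job 5→5, Job 6→5.
Schedule Job 1@1, Job 3@3, Job 7@1, Job 2@3, Job 4@6, Job 5@5, Job 6@5: d1:6  d2:6  d3:5  d4:5  d5:6  d6:7  d7:7 — peak 7.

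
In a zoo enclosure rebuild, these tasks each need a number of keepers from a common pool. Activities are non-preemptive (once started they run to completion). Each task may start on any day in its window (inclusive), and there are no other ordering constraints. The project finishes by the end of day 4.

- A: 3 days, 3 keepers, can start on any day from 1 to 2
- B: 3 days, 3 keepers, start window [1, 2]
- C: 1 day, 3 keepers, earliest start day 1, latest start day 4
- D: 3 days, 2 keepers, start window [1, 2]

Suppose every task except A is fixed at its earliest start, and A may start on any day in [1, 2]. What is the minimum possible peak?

8

A@1: d1:11  d2:8  d3:8  d4:0 → peak 11
A@2: d1:8  d2:8  d3:8  d4:3 → peak 8
Best is A@2, peak 8.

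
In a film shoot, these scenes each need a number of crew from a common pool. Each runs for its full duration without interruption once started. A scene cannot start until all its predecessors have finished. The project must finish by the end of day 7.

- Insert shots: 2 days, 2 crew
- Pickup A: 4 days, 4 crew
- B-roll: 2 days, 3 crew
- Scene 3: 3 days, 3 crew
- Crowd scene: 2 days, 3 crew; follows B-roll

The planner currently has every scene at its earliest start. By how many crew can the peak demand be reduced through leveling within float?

Early-start peak: d1:12  d2:12  d3:10  d4:7  d5:0  d6:0  d7:0 ⇒ 12.
Leveled (Insert shots@1, Pickup A@1, B-roll@3, Scene 3@5, Crowd scene@5): d1:6  d2:6  d3:7  d4:7  d5:6  d6:6  d7:3 ⇒ 7.
Reduction 12 − 7 = 5.

5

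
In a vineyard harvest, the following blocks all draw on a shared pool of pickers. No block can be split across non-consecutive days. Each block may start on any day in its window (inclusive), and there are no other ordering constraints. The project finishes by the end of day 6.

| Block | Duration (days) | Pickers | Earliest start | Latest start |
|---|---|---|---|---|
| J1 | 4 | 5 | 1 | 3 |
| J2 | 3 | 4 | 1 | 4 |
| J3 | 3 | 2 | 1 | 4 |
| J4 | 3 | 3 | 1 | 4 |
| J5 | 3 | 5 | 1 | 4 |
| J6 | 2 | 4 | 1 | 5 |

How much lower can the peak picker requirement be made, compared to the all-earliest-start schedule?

Early-start peak: d1:23  d2:23  d3:19  d4:5  d5:0  d6:0 ⇒ 23.
Leveled (J1@1, J2@1, J3@4, J4@1, J5@4, J6@5): d1:12  d2:12  d3:12  d4:12  d5:11  d6:11 ⇒ 12.
Reduction 23 − 12 = 11.

11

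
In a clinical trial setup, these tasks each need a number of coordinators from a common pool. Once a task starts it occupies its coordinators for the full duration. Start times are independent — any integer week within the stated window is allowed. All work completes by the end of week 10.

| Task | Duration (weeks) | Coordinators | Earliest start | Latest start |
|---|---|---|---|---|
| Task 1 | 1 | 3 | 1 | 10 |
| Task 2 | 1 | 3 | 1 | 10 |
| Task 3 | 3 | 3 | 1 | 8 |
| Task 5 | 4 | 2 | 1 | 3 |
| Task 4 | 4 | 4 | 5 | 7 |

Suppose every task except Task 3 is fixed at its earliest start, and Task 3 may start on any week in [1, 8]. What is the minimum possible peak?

Task 3@1: w1:11  w2:5  w3:5  w4:2  w5:4  w6:4  w7:4  w8:4  w9:0  w10:0 → peak 11
Task 3@2: w1:8  w2:5  w3:5  w4:5  w5:4  w6:4  w7:4  w8:4  w9:0  w10:0 → peak 8
Task 3@3: w1:8  w2:2  w3:5  w4:5  w5:7  w6:4  w7:4  w8:4  w9:0  w10:0 → peak 8
Task 3@4: w1:8  w2:2  w3:2  w4:5  w5:7  w6:7  w7:4  w8:4  w9:0  w10:0 → peak 8
Task 3@5: w1:8  w2:2  w3:2  w4:2  w5:7  w6:7  w7:7  w8:4  w9:0  w10:0 → peak 8
Task 3@6: w1:8  w2:2  w3:2  w4:2  w5:4  w6:7  w7:7  w8:7  w9:0  w10:0 → peak 8
Task 3@7: w1:8  w2:2  w3:2  w4:2  w5:4  w6:4  w7:7  w8:7  w9:3  w10:0 → peak 8
Task 3@8: w1:8  w2:2  w3:2  w4:2  w5:4  w6:4  w7:4  w8:7  w9:3  w10:3 → peak 8
Best is Task 3@2, peak 8.

8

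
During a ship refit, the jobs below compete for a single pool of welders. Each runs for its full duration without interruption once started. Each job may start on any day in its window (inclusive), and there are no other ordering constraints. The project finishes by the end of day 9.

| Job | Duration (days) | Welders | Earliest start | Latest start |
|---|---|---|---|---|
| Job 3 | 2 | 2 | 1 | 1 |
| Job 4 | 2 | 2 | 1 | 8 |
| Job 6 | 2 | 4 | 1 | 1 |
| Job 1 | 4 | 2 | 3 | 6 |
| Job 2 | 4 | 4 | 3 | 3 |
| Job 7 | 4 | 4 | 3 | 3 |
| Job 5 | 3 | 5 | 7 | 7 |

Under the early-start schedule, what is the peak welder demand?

Early-start schedule: Job 3@1, Job 4@1, Job 6@1, Job 1@3, Job 2@3, Job 7@3, Job 5@7.
Load per day: day 1: 8, day 2: 8, day 3: 10, day 4: 10, day 5: 10, day 6: 10, day 7: 5, day 8: 5, day 9: 5.
Peak is 10.

10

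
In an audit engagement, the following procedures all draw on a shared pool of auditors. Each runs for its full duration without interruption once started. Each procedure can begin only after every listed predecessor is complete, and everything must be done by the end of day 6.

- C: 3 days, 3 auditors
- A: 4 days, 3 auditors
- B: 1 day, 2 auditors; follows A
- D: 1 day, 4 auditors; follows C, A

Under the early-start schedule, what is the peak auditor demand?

6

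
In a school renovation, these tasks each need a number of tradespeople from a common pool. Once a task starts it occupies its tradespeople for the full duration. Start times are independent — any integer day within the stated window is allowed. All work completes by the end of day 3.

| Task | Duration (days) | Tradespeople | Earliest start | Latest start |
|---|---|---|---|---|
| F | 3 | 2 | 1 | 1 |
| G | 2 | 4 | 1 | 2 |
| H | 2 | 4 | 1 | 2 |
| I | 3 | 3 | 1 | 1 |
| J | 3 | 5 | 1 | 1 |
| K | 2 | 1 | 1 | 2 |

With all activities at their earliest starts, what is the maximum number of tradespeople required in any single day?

Early-start schedule: F@1, G@1, H@1, I@1, J@1, K@1.
Load per day: day 1: 19, day 2: 19, day 3: 10.
Peak is 19.

19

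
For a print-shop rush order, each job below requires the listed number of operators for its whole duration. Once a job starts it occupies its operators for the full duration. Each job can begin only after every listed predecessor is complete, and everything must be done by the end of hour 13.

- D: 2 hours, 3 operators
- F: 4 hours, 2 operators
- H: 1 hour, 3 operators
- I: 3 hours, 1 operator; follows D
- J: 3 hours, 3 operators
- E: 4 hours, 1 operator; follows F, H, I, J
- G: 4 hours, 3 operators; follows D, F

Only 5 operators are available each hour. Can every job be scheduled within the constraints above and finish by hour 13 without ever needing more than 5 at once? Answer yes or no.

yes

Schedule D@1, F@1, H@3, I@4, J@5, E@8, G@8: h1:5  h2:5  h3:5  h4:3  h5:4  h6:4  h7:3  h8:4  h9:4  h10:4  h11:4  h12:0  h13:0 — peak 5 ≤ 5.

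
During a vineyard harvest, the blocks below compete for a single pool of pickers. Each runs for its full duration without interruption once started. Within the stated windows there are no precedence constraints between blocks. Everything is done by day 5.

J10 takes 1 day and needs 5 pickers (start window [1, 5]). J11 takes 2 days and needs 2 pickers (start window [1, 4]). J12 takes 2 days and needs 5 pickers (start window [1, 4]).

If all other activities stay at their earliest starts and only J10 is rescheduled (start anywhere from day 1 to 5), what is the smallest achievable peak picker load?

7

J10@1: d1:12  d2:7  d3:0  d4:0  d5:0 → peak 12
J10@2: d1:7  d2:12  d3:0  d4:0  d5:0 → peak 12
J10@3: d1:7  d2:7  d3:5  d4:0  d5:0 → peak 7
J10@4: d1:7  d2:7  d3:0  d4:5  d5:0 → peak 7
J10@5: d1:7  d2:7  d3:0  d4:0  d5:5 → peak 7
Best is J10@3, peak 7.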